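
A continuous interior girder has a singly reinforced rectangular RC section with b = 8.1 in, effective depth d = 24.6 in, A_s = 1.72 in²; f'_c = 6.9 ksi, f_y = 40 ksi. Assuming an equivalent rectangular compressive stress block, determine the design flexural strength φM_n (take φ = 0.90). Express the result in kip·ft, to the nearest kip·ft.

φM_n ≈ 123 kip·ft

T = A_s f_y = 1.72 × 40 = 68.8 kips.
a = T/(0.85 f'_c b) = 68.8/(0.85 × 6.9 × 8.1) = 1.448 in.
M_n = T(d − a/2) = 68.8 × (24.6 − 0.724) = 1642.7 kip·in = 1642.7/12 = 136.89 kip·ft.
φM_n = 0.90 × 136.89 = 123.20 kip·ft.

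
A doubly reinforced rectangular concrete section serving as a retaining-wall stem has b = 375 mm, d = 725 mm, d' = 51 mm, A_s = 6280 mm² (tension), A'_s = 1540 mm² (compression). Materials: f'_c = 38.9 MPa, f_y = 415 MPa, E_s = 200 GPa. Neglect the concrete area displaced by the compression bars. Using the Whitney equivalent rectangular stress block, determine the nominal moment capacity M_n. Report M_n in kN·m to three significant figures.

M_n ≈ 1700 kN·m

Assume both tension and compression steel yield.
Net tension couple steel: A_s − A'_s = 4740 mm².
a = (A_s − A'_s) f_y / (0.85 f'_c b) = 1967100/(0.85 × 38.9 × 375) = 158.65 mm.
c = a/β₁ = 158.65/0.772 = 205.51 mm; ε'_s = 0.003(c − d')/c = 0.0023 ≥ f_y/E_s = 0.0021, so compression steel does yield.
M_n = (A_s − A'_s) f_y (d − a/2) + A'_s f_y (d − d') = [1967100 × (725 − 79.325) + 639100 × (725 − 51)] × 10⁻⁶ = 1270.11 + 430.75 = 1700.86 kN·m.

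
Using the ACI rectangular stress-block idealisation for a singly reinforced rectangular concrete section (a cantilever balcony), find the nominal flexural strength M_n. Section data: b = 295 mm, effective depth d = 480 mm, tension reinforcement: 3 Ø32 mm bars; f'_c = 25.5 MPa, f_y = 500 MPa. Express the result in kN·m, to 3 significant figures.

M_n ≈ 465 kN·m

A_s = 3 × 804 = 2412 mm².
T = A_s f_y = 2412 × 500 = 1206000 N = 1206 kN.
From C = T: a = T/(0.85 f'_c b) = 1206000/(0.85 × 25.5 × 295) = 188.61 mm.
M_n = T(d − a/2) = 1206 kN × (480 − 94.305) mm = 465.15 kN·m.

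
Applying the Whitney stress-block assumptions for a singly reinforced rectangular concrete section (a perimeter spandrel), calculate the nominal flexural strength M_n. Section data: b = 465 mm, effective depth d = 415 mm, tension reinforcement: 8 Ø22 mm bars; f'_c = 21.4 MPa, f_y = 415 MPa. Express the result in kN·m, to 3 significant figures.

A_s = 8 × 380 = 3040 mm².
T = A_s f_y = 3040 × 415 = 1261600 N = 1261.6 kN.
From C = T: a = T/(0.85 f'_c b) = 1261600/(0.85 × 21.4 × 465) = 149.15 mm.
M_n = T(d − a/2) = 1261.6 kN × (415 − 74.575) mm = 429.48 kN·m.

M_n ≈ 429 kN·m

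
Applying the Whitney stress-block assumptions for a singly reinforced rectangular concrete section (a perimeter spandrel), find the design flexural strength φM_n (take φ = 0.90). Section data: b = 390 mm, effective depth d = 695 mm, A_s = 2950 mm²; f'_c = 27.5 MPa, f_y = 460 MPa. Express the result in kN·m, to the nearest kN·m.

φM_n ≈ 758 kN·m

T = A_s f_y = 2950 × 460 = 1357000 N = 1357 kN.
From C = T: a = T/(0.85 f'_c b) = 1357000/(0.85 × 27.5 × 390) = 148.86 mm.
M_n = T(d − a/2) = 1357 kN × (695 − 74.43) mm = 842.11 kN·m.
φM_n = 0.90 × 842.11 = 757.90 kN·m.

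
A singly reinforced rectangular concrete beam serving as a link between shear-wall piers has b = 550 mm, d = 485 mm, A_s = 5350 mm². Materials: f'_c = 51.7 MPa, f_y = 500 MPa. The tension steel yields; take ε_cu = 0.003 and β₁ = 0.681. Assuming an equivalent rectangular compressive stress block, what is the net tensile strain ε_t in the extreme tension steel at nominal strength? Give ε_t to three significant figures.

ε_t ≈ 0.00595

a = A_s f_y/(0.85 f'_c b) = 110.68 mm.
β₁ = 0.681, so c = a/β₁ = 110.68/0.681 = 162.53 mm.
From the linear strain diagram with ε_cu = 0.003: ε_t = 0.003 (d − c)/c = 0.003 × (485 − 162.53)/162.53 = 0.00595.
Since ε_t ≥ 0.005, the section is tension-controlled.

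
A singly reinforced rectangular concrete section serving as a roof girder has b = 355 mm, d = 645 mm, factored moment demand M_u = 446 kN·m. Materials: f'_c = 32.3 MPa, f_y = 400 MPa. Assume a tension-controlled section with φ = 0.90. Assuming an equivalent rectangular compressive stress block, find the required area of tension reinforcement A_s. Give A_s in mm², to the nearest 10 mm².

M_n = M_u/φ = 446/0.90 = 495.556 kN·m.
With M_n = 0.85 f'_c a b (d − a/2), solve the quadratic for a:
a = d − √(d² − 2M_n/(0.85 f'_c b)) = 645 − √(645² − 2 × 495.556×10⁶/(0.85 × 32.3 × 355)) = 84.34 mm.
A_s = 0.85 f'_c a b / f_y = 0.85 × 32.3 × 84.34 × 355 / 400 = 2055.1 mm².

A_s ≈ 2060 mm²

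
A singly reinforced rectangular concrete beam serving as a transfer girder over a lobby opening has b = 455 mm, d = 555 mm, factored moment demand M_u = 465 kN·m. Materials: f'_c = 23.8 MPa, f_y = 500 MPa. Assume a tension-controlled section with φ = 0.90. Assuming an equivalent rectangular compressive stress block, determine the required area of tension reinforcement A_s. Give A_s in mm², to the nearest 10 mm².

M_n = M_u/φ = 465/0.90 = 516.667 kN·m.
With M_n = 0.85 f'_c a b (d − a/2), solve the quadratic for a:
a = d − √(d² − 2M_n/(0.85 f'_c b)) = 555 − √(555² − 2 × 516.667×10⁶/(0.85 × 23.8 × 455)) = 112.55 mm.
A_s = 0.85 f'_c a b / f_y = 0.85 × 23.8 × 112.55 × 455 / 500 = 2072.0 mm².

A_s ≈ 2070 mm²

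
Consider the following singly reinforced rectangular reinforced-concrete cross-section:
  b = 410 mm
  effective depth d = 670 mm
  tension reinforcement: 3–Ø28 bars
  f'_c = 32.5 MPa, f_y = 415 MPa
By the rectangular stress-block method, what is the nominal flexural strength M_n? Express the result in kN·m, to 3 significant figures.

A_s = 3 × 616 = 1848 mm².
T = A_s f_y = 1848 × 415 = 766920 N = 766.92 kN.
From C = T: a = T/(0.85 f'_c b) = 766920/(0.85 × 32.5 × 410) = 67.71 mm.
M_n = T(d − a/2) = 766.92 kN × (670 − 33.855) mm = 487.87 kN·m.

M_n ≈ 488 kN·m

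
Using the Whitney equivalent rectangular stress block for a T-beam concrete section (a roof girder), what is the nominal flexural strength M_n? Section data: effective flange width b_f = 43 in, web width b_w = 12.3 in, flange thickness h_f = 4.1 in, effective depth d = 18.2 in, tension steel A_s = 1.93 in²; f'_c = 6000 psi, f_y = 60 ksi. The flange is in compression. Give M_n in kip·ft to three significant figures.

Tension: T = A_s f_y = 1.93 × 60 = 115.8 kips.
Try a within the flange: a = T/(0.85 f'_c b_f) = 115.8/(0.85 × 6 × 43) = 0.528 in.
Since a = 0.528 ≤ h_f = 4.1 in, the stress block lies entirely in the flange; analyse as a rectangular beam of width b_f.
M_n = T(d − a/2) = 115.8 × (18.2 − 0.264) = 2077.0 kip·in.
M_n = 2077.0/12 = 173.08 kip·ft.

M_n ≈ 173 kip·ft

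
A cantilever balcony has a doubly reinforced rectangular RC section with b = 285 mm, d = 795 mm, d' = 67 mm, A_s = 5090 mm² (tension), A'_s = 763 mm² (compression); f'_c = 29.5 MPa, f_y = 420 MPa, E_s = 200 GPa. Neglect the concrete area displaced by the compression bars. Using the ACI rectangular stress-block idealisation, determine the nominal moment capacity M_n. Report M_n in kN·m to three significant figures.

M_n ≈ 1450 kN·m

Assume both tension and compression steel yield.
Net tension couple steel: A_s − A'_s = 4327 mm².
a = (A_s − A'_s) f_y / (0.85 f'_c b) = 1817340/(0.85 × 29.5 × 285) = 254.30 mm.
c = a/β₁ = 254.30/0.839 = 303.10 mm; ε'_s = 0.003(c − d')/c = 0.0023 ≥ f_y/E_s = 0.0021, so compression steel does yield.
M_n = (A_s − A'_s) f_y (d − a/2) + A'_s f_y (d − d') = [1817340 × (795 − 127.15) + 320460 × (795 − 67)] × 10⁻⁶ = 1213.71 + 233.29 = 1447.00 kN·m.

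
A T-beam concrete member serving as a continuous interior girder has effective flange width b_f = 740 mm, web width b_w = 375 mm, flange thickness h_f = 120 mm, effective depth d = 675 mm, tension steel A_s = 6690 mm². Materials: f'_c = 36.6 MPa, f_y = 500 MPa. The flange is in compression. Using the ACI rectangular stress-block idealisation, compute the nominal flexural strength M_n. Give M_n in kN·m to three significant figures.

M_n ≈ 2010 kN·m

Tension: T = A_s f_y = 6690 × 500 = 3345000 N.
Try a within the flange: a = T/(0.85 f'_c b_f) = 3345000/(0.85 × 36.6 × 740) = 145.30 mm.
a = 145.30 > h_f = 120 mm: the block extends into the web. Split into flange-overhang and web parts.
C_f = 0.85 f'_c (b_f − b_w) h_f = 0.85 × 36.6 × (740 − 375) × 120 = 1362618 N.
Remaining web compression depth: a_w = (T − C_f)/(0.85 f'_c b_w) = (3345000 − 1362618)/(0.85 × 36.6 × 375) = 169.92 mm.
M_n = C_f(d − h_f/2) + (T − C_f)(d − a_w/2) = 1362618 × (675 − 60) + 1982382 × (675 − 84.96) = 838.01 + 1169.68 = 2007.69 × 10⁶ N·mm.
M_n = 2007.69 kN·m.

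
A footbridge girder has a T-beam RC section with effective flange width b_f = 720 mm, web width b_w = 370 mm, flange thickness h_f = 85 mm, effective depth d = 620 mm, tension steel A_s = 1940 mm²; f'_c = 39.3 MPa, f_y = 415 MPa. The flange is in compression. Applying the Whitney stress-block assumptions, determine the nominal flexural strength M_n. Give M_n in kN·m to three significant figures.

Tension: T = A_s f_y = 1940 × 415 = 805100 N.
Try a within the flange: a = T/(0.85 f'_c b_f) = 805100/(0.85 × 39.3 × 720) = 33.47 mm.
Since a = 33.47 ≤ h_f = 85 mm, the stress block lies entirely in the flange; analyse as a rectangular beam of width b_f.
M_n = T(d − a/2) = 805100 × (620 − 16.735) = 485.69 × 10⁶ N·mm.
M_n = 485.69 kN·m.

M_n ≈ 486 kN·m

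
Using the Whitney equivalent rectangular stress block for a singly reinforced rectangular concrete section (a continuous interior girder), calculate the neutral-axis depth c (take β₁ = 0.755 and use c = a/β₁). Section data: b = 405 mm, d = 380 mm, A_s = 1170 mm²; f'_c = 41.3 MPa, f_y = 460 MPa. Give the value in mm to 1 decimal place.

T = A_s f_y = 1170 × 460 = 538200 N = 538.2 kN.
Setting C = 0.85 f'_c a b equal to T: a = 538200/(0.85 × 41.3 × 405) = 37.855 mm.
With β₁ = 0.755, c = a/β₁ = 37.855/0.755 = 50.1 mm.

c ≈ 50.1 mm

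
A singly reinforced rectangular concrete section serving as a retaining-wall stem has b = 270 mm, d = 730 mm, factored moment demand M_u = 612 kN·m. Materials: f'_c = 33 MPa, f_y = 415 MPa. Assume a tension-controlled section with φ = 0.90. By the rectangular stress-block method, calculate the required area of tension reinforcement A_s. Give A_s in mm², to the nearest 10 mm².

A_s ≈ 2470 mm²

M_n = M_u/φ = 612/0.90 = 680 kN·m.
With M_n = 0.85 f'_c a b (d − a/2), solve the quadratic for a:
a = d − √(d² − 2M_n/(0.85 f'_c b)) = 730 − √(730² − 2 × 680×10⁶/(0.85 × 33 × 270)) = 135.59 mm.
A_s = 0.85 f'_c a b / f_y = 0.85 × 33 × 135.59 × 270 / 415 = 2474.4 mm².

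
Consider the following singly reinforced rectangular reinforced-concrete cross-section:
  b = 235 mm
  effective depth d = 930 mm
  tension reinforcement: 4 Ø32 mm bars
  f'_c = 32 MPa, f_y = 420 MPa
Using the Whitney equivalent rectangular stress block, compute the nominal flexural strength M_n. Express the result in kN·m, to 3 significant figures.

A_s = 4 × 804 = 3216 mm².
T = A_s f_y = 3216 × 420 = 1350720 N = 1350.72 kN.
From C = T: a = T/(0.85 f'_c b) = 1350720/(0.85 × 32 × 235) = 211.31 mm.
M_n = T(d − a/2) = 1350.72 kN × (930 − 105.655) mm = 1113.46 kN·m.

M_n ≈ 1110 kN·m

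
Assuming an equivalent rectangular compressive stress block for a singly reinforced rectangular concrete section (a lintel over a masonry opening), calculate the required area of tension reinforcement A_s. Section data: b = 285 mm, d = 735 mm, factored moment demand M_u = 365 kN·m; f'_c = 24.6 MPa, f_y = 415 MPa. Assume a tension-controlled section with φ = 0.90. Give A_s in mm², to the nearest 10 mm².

A_s ≈ 1430 mm²

M_n = M_u/φ = 365/0.90 = 405.556 kN·m.
With M_n = 0.85 f'_c a b (d − a/2), solve the quadratic for a:
a = d − √(d² − 2M_n/(0.85 f'_c b)) = 735 − √(735² − 2 × 405.556×10⁶/(0.85 × 24.6 × 285)) = 99.30 mm.
A_s = 0.85 f'_c a b / f_y = 0.85 × 24.6 × 99.30 × 285 / 415 = 1425.9 mm².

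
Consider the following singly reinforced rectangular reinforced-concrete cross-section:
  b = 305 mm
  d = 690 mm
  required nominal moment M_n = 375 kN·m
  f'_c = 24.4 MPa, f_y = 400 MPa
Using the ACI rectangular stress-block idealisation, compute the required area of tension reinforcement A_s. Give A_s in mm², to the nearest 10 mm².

With M_n = 0.85 f'_c a b (d − a/2), solve the quadratic for a:
a = d − √(d² − 2M_n/(0.85 f'_c b)) = 690 − √(690² − 2 × 375×10⁶/(0.85 × 24.4 × 305)) = 92.06 mm.
A_s = 0.85 f'_c a b / f_y = 0.85 × 24.4 × 92.06 × 305 / 400 = 1455.9 mm².

A_s ≈ 1460 mm²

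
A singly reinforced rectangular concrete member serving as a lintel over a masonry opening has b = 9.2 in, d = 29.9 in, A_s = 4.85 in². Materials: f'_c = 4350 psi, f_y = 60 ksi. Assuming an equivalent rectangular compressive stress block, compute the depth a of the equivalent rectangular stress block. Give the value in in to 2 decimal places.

a ≈ 8.55 in

T = A_s f_y = 4.85 × 60 = 291 kips.
a = T/(0.85 f'_c b) = 291/(0.85 × 4.35 × 9.2) = 8.55 in.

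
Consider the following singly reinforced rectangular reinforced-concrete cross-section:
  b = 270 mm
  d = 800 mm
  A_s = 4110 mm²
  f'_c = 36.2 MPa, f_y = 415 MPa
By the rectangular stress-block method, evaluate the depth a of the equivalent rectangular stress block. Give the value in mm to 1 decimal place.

a ≈ 205.3 mm

T = A_s f_y = 4110 × 415 = 1705650 N = 1705.65 kN.
Setting C = 0.85 f'_c a b equal to T: a = 1705650/(0.85 × 36.2 × 270) = 205.3 mm.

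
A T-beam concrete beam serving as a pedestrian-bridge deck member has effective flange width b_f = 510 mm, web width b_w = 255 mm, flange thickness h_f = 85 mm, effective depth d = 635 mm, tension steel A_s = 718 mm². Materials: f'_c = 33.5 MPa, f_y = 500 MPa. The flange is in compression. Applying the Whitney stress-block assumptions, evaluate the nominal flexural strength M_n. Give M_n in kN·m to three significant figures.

M_n ≈ 224 kN·m

Tension: T = A_s f_y = 718 × 500 = 359000 N.
Try a within the flange: a = T/(0.85 f'_c b_f) = 359000/(0.85 × 33.5 × 510) = 24.72 mm.
Since a = 24.72 ≤ h_f = 85 mm, the stress block lies entirely in the flange; analyse as a rectangular beam of width b_f.
M_n = T(d − a/2) = 359000 × (635 − 12.36) = 223.53 × 10⁶ N·mm.
M_n = 223.53 kN·m.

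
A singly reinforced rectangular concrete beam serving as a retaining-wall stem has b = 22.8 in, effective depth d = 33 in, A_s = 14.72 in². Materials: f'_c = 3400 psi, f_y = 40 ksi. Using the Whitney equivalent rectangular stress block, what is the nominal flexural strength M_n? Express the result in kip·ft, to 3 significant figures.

T = A_s f_y = 14.72 × 40 = 588.8 kips.
a = T/(0.85 f'_c b) = 588.8/(0.85 × 3.4 × 22.8) = 8.936 in.
M_n = T(d − a/2) = 588.8 × (33 − 4.468) = 16799.6 kip·in = 16799.6/12 = 1399.97 kip·ft.

M_n ≈ 1400 kip·ft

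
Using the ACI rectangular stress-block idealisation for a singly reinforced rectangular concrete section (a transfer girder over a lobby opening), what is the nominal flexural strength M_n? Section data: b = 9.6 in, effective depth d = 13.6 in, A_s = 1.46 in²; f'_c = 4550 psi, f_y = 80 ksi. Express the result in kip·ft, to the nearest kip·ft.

M_n ≈ 117 kip·ft

T = A_s f_y = 1.46 × 80 = 116.8 kips.
a = T/(0.85 f'_c b) = 116.8/(0.85 × 4.55 × 9.6) = 3.146 in.
M_n = T(d − a/2) = 116.8 × (13.6 − 1.573) = 1404.8 kip·in = 1404.8/12 = 117.07 kip·ft.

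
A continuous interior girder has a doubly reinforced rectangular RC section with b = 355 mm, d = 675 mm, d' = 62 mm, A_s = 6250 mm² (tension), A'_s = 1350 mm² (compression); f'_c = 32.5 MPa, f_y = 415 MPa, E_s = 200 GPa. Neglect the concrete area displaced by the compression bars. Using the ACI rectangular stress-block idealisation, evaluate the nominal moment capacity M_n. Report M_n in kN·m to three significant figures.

Assume both tension and compression steel yield.
Net tension couple steel: A_s − A'_s = 4900 mm².
a = (A_s − A'_s) f_y / (0.85 f'_c b) = 2033500/(0.85 × 32.5 × 355) = 207.35 mm.
c = a/β₁ = 207.35/0.818 = 253.48 mm; ε'_s = 0.003(c − d')/c = 0.0023 ≥ f_y/E_s = 0.0021, so compression steel does yield.
M_n = (A_s − A'_s) f_y (d − a/2) + A'_s f_y (d − d') = [2033500 × (675 − 103.675) + 560250 × (675 − 62)] × 10⁻⁶ = 1161.79 + 343.43 = 1505.22 kN·m.

M_n ≈ 1510 kN·m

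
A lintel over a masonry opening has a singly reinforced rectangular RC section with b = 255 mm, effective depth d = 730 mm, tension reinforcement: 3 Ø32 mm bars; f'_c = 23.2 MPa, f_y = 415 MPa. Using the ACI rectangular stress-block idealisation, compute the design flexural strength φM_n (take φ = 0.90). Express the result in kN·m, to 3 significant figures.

A_s = 3 × 804 = 2412 mm².
T = A_s f_y = 2412 × 415 = 1000980 N = 1000.98 kN.
From C = T: a = T/(0.85 f'_c b) = 1000980/(0.85 × 23.2 × 255) = 199.06 mm.
M_n = T(d − a/2) = 1000.98 kN × (730 − 99.53) mm = 631.09 kN·m.
φM_n = 0.90 × 631.09 = 567.98 kN·m.

φM_n ≈ 568 kN·m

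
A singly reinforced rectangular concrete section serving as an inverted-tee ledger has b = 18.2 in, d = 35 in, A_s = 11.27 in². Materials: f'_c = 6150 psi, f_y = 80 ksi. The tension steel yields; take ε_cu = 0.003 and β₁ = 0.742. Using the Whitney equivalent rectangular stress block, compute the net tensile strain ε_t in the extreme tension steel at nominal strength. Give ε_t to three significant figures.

ε_t ≈ 0.00522

a = A_s f_y/(0.85 f'_c b) = 9.477 in.
β₁ = 0.742, so c = a/β₁ = 9.477/0.742 = 12.772 in.
From the linear strain diagram with ε_cu = 0.003: ε_t = 0.003 (d − c)/c = 0.003 × (35 − 12.772)/12.772 = 0.00522.
Since ε_t ≥ 0.005, the section is tension-controlled.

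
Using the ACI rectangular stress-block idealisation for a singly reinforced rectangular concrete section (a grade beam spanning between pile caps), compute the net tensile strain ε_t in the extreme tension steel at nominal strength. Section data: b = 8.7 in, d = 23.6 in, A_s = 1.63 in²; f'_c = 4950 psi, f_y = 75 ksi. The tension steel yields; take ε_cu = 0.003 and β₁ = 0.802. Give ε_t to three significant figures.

ε_t ≈ 0.0140

a = A_s f_y/(0.85 f'_c b) = 3.340 in.
β₁ = 0.802, so c = a/β₁ = 3.340/0.802 = 4.165 in.
From the linear strain diagram with ε_cu = 0.003: ε_t = 0.003 (d − c)/c = 0.003 × (23.6 − 4.165)/4.165 = 0.0140.
Since ε_t ≥ 0.005, the section is tension-controlled.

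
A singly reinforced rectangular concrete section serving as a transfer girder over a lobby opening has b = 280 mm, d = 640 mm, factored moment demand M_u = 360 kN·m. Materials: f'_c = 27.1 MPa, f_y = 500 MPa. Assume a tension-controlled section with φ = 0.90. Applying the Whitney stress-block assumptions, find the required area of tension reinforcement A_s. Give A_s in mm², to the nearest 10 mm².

A_s ≈ 1360 mm²

M_n = M_u/φ = 360/0.90 = 400 kN·m.
With M_n = 0.85 f'_c a b (d − a/2), solve the quadratic for a:
a = d − √(d² − 2M_n/(0.85 f'_c b)) = 640 − √(640² − 2 × 400×10⁶/(0.85 × 27.1 × 280)) = 105.62 mm.
A_s = 0.85 f'_c a b / f_y = 0.85 × 27.1 × 105.62 × 280 / 500 = 1362.5 mm².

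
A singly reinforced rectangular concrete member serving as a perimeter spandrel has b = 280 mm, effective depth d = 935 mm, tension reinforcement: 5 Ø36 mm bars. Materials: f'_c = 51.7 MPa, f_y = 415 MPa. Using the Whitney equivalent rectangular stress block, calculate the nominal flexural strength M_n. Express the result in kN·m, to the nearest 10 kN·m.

A_s = 5 × 1018 = 5090 mm².
T = A_s f_y = 5090 × 415 = 2112350 N = 2112.35 kN.
From C = T: a = T/(0.85 f'_c b) = 2112350/(0.85 × 51.7 × 280) = 171.67 mm.
M_n = T(d − a/2) = 2112.35 kN × (935 − 85.835) mm = 1793.73 kN·m.

M_n ≈ 1790 kN·m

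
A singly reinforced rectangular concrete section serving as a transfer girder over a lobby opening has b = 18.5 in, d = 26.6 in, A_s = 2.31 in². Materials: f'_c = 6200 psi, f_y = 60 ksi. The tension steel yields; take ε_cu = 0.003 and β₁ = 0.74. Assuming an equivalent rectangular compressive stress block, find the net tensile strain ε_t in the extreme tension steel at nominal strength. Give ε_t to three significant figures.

a = A_s f_y/(0.85 f'_c b) = 1.422 in.
β₁ = 0.74, so c = a/β₁ = 1.422/0.74 = 1.922 in.
From the linear strain diagram with ε_cu = 0.003: ε_t = 0.003 (d − c)/c = 0.003 × (26.6 − 1.922)/1.922 = 0.0385.
Since ε_t ≥ 0.005, the section is tension-controlled.

ε_t ≈ 0.0385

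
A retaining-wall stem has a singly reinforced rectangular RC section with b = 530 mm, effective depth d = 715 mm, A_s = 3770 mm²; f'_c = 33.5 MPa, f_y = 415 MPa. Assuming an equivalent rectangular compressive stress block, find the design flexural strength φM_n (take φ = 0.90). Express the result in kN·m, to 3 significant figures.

T = A_s f_y = 3770 × 415 = 1564550 N = 1564.55 kN.
From C = T: a = T/(0.85 f'_c b) = 1564550/(0.85 × 33.5 × 530) = 103.67 mm.
M_n = T(d − a/2) = 1564.55 kN × (715 − 51.835) mm = 1037.55 kN·m.
φM_n = 0.90 × 1037.55 = 933.80 kN·m.

φM_n ≈ 934 kN·m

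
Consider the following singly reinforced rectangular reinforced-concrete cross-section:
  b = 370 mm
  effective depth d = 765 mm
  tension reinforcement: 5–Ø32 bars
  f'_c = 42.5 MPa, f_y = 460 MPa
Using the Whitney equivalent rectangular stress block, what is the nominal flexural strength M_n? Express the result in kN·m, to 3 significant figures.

A_s = 5 × 804 = 4020 mm².
T = A_s f_y = 4020 × 460 = 1849200 N = 1849.2 kN.
From C = T: a = T/(0.85 f'_c b) = 1849200/(0.85 × 42.5 × 370) = 138.35 mm.
M_n = T(d − a/2) = 1849.2 kN × (765 − 69.175) mm = 1286.72 kN·m.

M_n ≈ 1290 kN·m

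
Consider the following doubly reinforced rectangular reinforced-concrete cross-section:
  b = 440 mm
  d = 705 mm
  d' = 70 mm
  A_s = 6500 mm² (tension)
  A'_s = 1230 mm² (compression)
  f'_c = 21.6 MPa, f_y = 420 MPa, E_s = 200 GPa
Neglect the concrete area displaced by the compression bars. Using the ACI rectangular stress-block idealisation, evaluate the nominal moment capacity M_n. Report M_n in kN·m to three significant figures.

Assume both tension and compression steel yield.
Net tension couple steel: A_s − A'_s = 5270 mm².
a = (A_s − A'_s) f_y / (0.85 f'_c b) = 2213400/(0.85 × 21.6 × 440) = 273.99 mm.
c = a/β₁ = 273.99/0.85 = 322.34 mm; ε'_s = 0.003(c − d')/c = 0.0023 ≥ f_y/E_s = 0.0021, so compression steel does yield.
M_n = (A_s − A'_s) f_y (d − a/2) + A'_s f_y (d − d') = [2213400 × (705 − 136.995) + 516600 × (705 − 70)] × 10⁻⁶ = 1257.22 + 328.04 = 1585.26 kN·m.

M_n ≈ 1590 kN·m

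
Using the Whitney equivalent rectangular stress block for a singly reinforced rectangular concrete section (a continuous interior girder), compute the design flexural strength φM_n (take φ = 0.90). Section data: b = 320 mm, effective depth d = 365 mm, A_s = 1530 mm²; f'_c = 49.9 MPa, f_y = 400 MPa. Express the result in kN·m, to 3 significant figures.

φM_n ≈ 189 kN·m

T = A_s f_y = 1530 × 400 = 612000 N = 612 kN.
From C = T: a = T/(0.85 f'_c b) = 612000/(0.85 × 49.9 × 320) = 45.09 mm.
M_n = T(d − a/2) = 612 kN × (365 − 22.545) mm = 209.58 kN·m.
φM_n = 0.90 × 209.58 = 188.62 kN·m.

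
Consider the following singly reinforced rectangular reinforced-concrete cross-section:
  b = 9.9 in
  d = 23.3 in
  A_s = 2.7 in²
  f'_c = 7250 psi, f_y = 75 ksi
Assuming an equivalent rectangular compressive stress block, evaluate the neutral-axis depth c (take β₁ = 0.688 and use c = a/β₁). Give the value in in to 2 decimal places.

c ≈ 4.82 in

T = A_s f_y = 2.7 × 75 = 202.5 kips.
a = T/(0.85 f'_c b) = 202.5/(0.85 × 7.25 × 9.9) = 3.3192 in.
With β₁ = 0.688, c = a/β₁ = 3.3192/0.688 = 4.82 in.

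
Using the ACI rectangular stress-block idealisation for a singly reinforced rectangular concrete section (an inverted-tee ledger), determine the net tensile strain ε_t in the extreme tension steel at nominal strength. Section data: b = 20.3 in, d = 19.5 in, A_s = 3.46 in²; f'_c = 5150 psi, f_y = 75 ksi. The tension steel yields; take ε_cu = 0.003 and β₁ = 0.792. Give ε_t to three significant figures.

a = A_s f_y/(0.85 f'_c b) = 2.920 in.
β₁ = 0.792, so c = a/β₁ = 2.920/0.792 = 3.687 in.
From the linear strain diagram with ε_cu = 0.003: ε_t = 0.003 (d − c)/c = 0.003 × (19.5 − 3.687)/3.687 = 0.0129.
Since ε_t ≥ 0.005, the section is tension-controlled.

ε_t ≈ 0.0129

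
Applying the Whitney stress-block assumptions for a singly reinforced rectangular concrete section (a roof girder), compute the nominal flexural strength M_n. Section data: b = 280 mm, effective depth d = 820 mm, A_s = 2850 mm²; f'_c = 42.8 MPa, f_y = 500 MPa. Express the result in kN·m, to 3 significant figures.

M_n ≈ 1070 kN·m

T = A_s f_y = 2850 × 500 = 1425000 N = 1425 kN.
From C = T: a = T/(0.85 f'_c b) = 1425000/(0.85 × 42.8 × 280) = 139.89 mm.
M_n = T(d − a/2) = 1425 kN × (820 − 69.945) mm = 1068.83 kN·m.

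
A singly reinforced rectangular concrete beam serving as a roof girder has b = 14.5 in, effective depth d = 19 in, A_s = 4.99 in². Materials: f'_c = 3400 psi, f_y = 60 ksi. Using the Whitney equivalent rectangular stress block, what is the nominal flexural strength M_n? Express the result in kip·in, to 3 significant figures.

M_n ≈ 4620 kip·in

T = A_s f_y = 4.99 × 60 = 299.4 kips.
a = T/(0.85 f'_c b) = 299.4/(0.85 × 3.4 × 14.5) = 7.145 in.
M_n = T(d − a/2) = 299.4 × (19 − 3.5725) = 4619.0 kip·in.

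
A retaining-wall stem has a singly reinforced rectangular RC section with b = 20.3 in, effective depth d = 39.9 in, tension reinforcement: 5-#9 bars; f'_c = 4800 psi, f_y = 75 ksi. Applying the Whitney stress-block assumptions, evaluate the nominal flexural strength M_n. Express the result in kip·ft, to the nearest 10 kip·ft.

M_n ≈ 1180 kip·ft

A_s = 5 × 1 = 5 in².
T = A_s f_y = 5 × 75 = 375 kips.
a = T/(0.85 f'_c b) = 375/(0.85 × 4.8 × 20.3) = 4.528 in.
M_n = T(d − a/2) = 375 × (39.9 − 2.264) = 14113.5 kip·in = 14113.5/12 = 1176.13 kip·ft.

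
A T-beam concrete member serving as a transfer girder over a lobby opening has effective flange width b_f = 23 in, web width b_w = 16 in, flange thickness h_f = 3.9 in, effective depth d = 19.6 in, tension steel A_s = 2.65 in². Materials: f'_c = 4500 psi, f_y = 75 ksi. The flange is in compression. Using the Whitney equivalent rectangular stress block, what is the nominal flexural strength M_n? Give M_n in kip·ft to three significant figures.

Tension: T = A_s f_y = 2.65 × 75 = 198.75 kips.
Try a within the flange: a = T/(0.85 f'_c b_f) = 198.75/(0.85 × 4.5 × 23) = 2.259 in.
Since a = 2.259 ≤ h_f = 3.9 in, the stress block lies entirely in the flange; analyse as a rectangular beam of width b_f.
M_n = T(d − a/2) = 198.75 × (19.6 − 1.1295) = 3671.0 kip·in.
M_n = 3671.0/12 = 305.92 kip·ft.

M_n ≈ 306 kip·ft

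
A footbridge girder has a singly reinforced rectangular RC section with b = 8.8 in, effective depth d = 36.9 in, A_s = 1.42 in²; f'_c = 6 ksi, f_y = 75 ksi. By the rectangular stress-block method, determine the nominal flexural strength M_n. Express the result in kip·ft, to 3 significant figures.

M_n ≈ 317 kip·ft

T = A_s f_y = 1.42 × 75 = 106.5 kips.
a = T/(0.85 f'_c b) = 106.5/(0.85 × 6 × 8.8) = 2.373 in.
M_n = T(d − a/2) = 106.5 × (36.9 − 1.1865) = 3803.5 kip·in = 3803.5/12 = 316.96 kip·ft.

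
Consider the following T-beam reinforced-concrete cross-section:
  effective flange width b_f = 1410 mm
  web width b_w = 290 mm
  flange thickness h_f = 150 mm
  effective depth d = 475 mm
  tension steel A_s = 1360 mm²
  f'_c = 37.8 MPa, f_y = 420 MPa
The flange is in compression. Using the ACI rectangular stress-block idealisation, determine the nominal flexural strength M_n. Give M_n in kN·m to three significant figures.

Tension: T = A_s f_y = 1360 × 420 = 571200 N.
Try a within the flange: a = T/(0.85 f'_c b_f) = 571200/(0.85 × 37.8 × 1410) = 12.61 mm.
Since a = 12.61 ≤ h_f = 150 mm, the stress block lies entirely in the flange; analyse as a rectangular beam of width b_f.
M_n = T(d − a/2) = 571200 × (475 − 6.305) = 267.72 × 10⁶ N·mm.
M_n = 267.72 kN·m.

M_n ≈ 268 kN·m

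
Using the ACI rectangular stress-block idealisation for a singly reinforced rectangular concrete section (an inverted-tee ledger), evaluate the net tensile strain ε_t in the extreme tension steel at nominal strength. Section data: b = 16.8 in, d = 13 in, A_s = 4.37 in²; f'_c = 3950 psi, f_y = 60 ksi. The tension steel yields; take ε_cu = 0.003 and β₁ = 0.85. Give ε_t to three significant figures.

a = A_s f_y/(0.85 f'_c b) = 4.648 in.
β₁ = 0.85, so c = a/β₁ = 4.648/0.85 = 5.468 in.
From the linear strain diagram with ε_cu = 0.003: ε_t = 0.003 (d − c)/c = 0.003 × (13 − 5.468)/5.468 = 0.00413.
ε_t is between 0.004 and 0.005 — transition zone.

ε_t ≈ 0.00413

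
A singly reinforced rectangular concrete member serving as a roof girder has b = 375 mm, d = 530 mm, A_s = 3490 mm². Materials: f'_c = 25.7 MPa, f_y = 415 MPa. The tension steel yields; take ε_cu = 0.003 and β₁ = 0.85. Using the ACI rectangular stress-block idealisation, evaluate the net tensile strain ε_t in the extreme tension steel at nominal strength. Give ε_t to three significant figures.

ε_t ≈ 0.00464

a = A_s f_y/(0.85 f'_c b) = 176.80 mm.
β₁ = 0.85, so c = a/β₁ = 176.80/0.85 = 208.00 mm.
From the linear strain diagram with ε_cu = 0.003: ε_t = 0.003 (d − c)/c = 0.003 × (530 − 208.00)/208.00 = 0.00464.
ε_t is between 0.004 and 0.005 — transition zone.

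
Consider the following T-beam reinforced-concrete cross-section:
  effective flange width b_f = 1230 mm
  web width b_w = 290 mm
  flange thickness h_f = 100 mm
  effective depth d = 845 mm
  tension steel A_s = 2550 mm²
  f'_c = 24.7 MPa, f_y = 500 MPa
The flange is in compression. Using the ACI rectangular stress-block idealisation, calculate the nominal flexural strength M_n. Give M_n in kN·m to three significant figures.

M_n ≈ 1050 kN·m

Tension: T = A_s f_y = 2550 × 500 = 1275000 N.
Try a within the flange: a = T/(0.85 f'_c b_f) = 1275000/(0.85 × 24.7 × 1230) = 49.37 mm.
Since a = 49.37 ≤ h_f = 100 mm, the stress block lies entirely in the flange; analyse as a rectangular beam of width b_f.
M_n = T(d − a/2) = 1275000 × (845 − 24.685) = 1045.90 × 10⁶ N·mm.
M_n = 1045.90 kN·m.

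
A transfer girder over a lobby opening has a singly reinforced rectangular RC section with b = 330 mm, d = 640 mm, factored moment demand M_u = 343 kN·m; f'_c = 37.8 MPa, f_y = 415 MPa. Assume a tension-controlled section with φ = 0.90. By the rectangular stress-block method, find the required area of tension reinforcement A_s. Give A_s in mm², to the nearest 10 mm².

M_n = M_u/φ = 343/0.90 = 381.111 kN·m.
With M_n = 0.85 f'_c a b (d − a/2), solve the quadratic for a:
a = d − √(d² − 2M_n/(0.85 f'_c b)) = 640 − √(640² − 2 × 381.111×10⁶/(0.85 × 37.8 × 330)) = 58.87 mm.
A_s = 0.85 f'_c a b / f_y = 0.85 × 37.8 × 58.87 × 330 / 415 = 1504.1 mm².

A_s ≈ 1500 mm²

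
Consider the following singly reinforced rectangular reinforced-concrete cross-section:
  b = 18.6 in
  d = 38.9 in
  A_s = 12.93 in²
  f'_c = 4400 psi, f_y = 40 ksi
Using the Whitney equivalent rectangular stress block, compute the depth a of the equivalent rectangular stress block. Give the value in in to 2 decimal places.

T = A_s f_y = 12.93 × 40 = 517.2 kips.
a = T/(0.85 f'_c b) = 517.2/(0.85 × 4.4 × 18.6) = 7.43 in.

a ≈ 7.43 in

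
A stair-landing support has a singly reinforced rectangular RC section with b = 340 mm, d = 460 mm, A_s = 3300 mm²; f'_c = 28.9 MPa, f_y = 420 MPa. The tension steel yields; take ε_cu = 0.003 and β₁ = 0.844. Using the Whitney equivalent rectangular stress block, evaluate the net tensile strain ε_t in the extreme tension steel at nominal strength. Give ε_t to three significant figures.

ε_t ≈ 0.00402

a = A_s f_y/(0.85 f'_c b) = 165.95 mm.
β₁ = 0.844, so c = a/β₁ = 165.95/0.844 = 196.62 mm.
From the linear strain diagram with ε_cu = 0.003: ε_t = 0.003 (d − c)/c = 0.003 × (460 − 196.62)/196.62 = 0.00402.
ε_t is between 0.004 and 0.005 — transition zone.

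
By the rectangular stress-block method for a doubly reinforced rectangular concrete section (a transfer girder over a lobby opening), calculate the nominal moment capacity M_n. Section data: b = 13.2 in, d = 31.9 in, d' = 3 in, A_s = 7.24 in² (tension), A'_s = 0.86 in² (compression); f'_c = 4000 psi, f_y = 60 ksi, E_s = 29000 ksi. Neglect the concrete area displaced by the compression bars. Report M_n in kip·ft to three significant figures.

Assume both steels yield.
a = (A_s − A'_s) f_y/(0.85 f'_c b) = (7.24 − 0.86) × 60/(0.85 × 4 × 13.2) = 8.529 in.
c = a/β₁ = 8.529/0.85 = 10.034 in; ε'_s = 0.003(c − d')/c = 0.0021 ≥ ε_y = 0.0021, so the compression steel yields.
M_n = (A_s − A'_s) f_y (d − a/2) + A'_s f_y (d − d') = 382.8 × (31.9 − 4.2645) + 51.6 × (31.9 − 3) = 10578.9 + 1491.2 = 12070.1 kip·in = 12070.1/12 = 1005.84 kip·ft.

M_n ≈ 1010 kip·ft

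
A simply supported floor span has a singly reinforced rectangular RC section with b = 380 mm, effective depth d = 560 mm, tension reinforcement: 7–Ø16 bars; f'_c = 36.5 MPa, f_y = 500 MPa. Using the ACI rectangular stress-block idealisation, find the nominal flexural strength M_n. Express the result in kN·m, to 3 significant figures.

A_s = 7 × 201 = 1407 mm².
T = A_s f_y = 1407 × 500 = 703500 N = 703.5 kN.
From C = T: a = T/(0.85 f'_c b) = 703500/(0.85 × 36.5 × 380) = 59.67 mm.
M_n = T(d − a/2) = 703.5 kN × (560 − 29.835) mm = 372.97 kN·m.

M_n ≈ 373 kN·m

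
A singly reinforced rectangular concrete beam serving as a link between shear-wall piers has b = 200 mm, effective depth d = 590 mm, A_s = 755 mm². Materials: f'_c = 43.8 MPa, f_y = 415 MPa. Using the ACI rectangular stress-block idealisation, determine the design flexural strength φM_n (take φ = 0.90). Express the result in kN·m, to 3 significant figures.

φM_n ≈ 160 kN·m

T = A_s f_y = 755 × 415 = 313325 N = 313.325 kN.
From C = T: a = T/(0.85 f'_c b) = 313325/(0.85 × 43.8 × 200) = 42.08 mm.
M_n = T(d − a/2) = 313.325 kN × (590 − 21.04) mm = 178.27 kN·m.
φM_n = 0.90 × 178.27 = 160.44 kN·m.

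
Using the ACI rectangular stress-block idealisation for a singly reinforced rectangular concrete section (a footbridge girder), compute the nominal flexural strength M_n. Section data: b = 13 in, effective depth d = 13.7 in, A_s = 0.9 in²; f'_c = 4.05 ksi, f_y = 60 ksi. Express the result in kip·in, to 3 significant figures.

T = A_s f_y = 0.9 × 60 = 54 kips.
a = T/(0.85 f'_c b) = 54/(0.85 × 4.05 × 13) = 1.207 in.
M_n = T(d − a/2) = 54 × (13.7 − 0.6035) = 707.2 kip·in.

M_n ≈ 707 kip·in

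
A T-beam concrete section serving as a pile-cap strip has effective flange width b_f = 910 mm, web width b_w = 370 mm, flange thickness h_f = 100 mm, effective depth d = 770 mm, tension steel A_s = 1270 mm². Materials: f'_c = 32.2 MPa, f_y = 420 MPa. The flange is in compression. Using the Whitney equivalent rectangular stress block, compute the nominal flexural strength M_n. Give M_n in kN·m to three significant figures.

Tension: T = A_s f_y = 1270 × 420 = 533400 N.
Try a within the flange: a = T/(0.85 f'_c b_f) = 533400/(0.85 × 32.2 × 910) = 21.42 mm.
Since a = 21.42 ≤ h_f = 100 mm, the stress block lies entirely in the flange; analyse as a rectangular beam of width b_f.
M_n = T(d − a/2) = 533400 × (770 − 10.71) = 405.01 × 10⁶ N·mm.
M_n = 405.01 kN·m.

M_n ≈ 405 kN·m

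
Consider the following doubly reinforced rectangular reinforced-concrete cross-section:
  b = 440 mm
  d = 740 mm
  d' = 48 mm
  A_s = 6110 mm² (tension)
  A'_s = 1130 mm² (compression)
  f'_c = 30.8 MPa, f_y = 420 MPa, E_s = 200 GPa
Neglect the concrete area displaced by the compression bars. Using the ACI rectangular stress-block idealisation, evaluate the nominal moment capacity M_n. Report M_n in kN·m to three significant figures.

M_n ≈ 1690 kN·m

Assume both tension and compression steel yield.
Net tension couple steel: A_s − A'_s = 4980 mm².
a = (A_s − A'_s) f_y / (0.85 f'_c b) = 2091600/(0.85 × 30.8 × 440) = 181.58 mm.
c = a/β₁ = 181.58/0.83 = 218.77 mm; ε'_s = 0.003(c − d')/c = 0.0023 ≥ f_y/E_s = 0.0021, so compression steel does yield.
M_n = (A_s − A'_s) f_y (d − a/2) + A'_s f_y (d − d') = [2091600 × (740 − 90.79) + 474600 × (740 − 48)] × 10⁻⁶ = 1357.89 + 328.42 = 1686.31 kN·m.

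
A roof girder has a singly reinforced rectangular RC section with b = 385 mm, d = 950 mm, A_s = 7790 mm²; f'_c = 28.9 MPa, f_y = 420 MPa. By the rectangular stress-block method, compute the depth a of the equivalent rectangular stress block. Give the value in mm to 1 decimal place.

a ≈ 345.9 mm

T = A_s f_y = 7790 × 420 = 3271800 N = 3271.8 kN.
Setting C = 0.85 f'_c a b equal to T: a = 3271800/(0.85 × 28.9 × 385) = 345.9 mm.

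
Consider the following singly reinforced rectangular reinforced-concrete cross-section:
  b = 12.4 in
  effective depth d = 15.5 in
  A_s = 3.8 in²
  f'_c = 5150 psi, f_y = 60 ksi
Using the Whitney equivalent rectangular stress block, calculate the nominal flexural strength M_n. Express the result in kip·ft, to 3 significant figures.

M_n ≈ 255 kip·ft

T = A_s f_y = 3.8 × 60 = 228 kips.
a = T/(0.85 f'_c b) = 228/(0.85 × 5.15 × 12.4) = 4.200 in.
M_n = T(d − a/2) = 228 × (15.5 − 2.1) = 3055.2 kip·in = 3055.2/12 = 254.60 kip·ft.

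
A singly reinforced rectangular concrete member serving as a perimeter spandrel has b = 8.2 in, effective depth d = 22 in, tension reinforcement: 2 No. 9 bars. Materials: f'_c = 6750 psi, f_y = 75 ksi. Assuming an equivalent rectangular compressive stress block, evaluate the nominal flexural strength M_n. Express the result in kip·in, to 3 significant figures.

M_n ≈ 3060 kip·in

A_s = 2 × 1 = 2 in².
T = A_s f_y = 2 × 75 = 150 kips.
a = T/(0.85 f'_c b) = 150/(0.85 × 6.75 × 8.2) = 3.188 in.
M_n = T(d − a/2) = 150 × (22 − 1.594) = 3060.9 kip·in.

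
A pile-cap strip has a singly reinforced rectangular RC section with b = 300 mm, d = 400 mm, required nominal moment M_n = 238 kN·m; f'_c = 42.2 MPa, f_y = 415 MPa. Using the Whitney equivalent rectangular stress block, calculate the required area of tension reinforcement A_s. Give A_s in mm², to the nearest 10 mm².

A_s ≈ 1550 mm²

With M_n = 0.85 f'_c a b (d − a/2), solve the quadratic for a:
a = d − √(d² − 2M_n/(0.85 f'_c b)) = 400 − √(400² − 2 × 238×10⁶/(0.85 × 42.2 × 300)) = 59.76 mm.
A_s = 0.85 f'_c a b / f_y = 0.85 × 42.2 × 59.76 × 300 / 415 = 1549.6 mm².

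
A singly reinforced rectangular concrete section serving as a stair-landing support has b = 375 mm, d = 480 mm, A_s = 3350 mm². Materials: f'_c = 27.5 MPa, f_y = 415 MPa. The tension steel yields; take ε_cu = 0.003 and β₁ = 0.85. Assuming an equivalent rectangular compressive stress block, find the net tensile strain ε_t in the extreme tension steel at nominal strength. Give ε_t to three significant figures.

a = A_s f_y/(0.85 f'_c b) = 158.60 mm.
β₁ = 0.85, so c = a/β₁ = 158.60/0.85 = 186.59 mm.
From the linear strain diagram with ε_cu = 0.003: ε_t = 0.003 (d − c)/c = 0.003 × (480 − 186.59)/186.59 = 0.00472.
ε_t is between 0.004 and 0.005 — transition zone.

ε_t ≈ 0.00472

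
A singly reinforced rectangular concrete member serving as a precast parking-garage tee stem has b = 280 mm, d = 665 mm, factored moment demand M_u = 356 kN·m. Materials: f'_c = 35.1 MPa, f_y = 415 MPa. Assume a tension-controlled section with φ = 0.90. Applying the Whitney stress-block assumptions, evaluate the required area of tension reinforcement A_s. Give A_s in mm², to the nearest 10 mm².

A_s ≈ 1520 mm²

M_n = M_u/φ = 356/0.90 = 395.556 kN·m.
With M_n = 0.85 f'_c a b (d − a/2), solve the quadratic for a:
a = d − √(d² − 2M_n/(0.85 f'_c b)) = 665 − √(665² − 2 × 395.556×10⁶/(0.85 × 35.1 × 280)) = 75.49 mm.
A_s = 0.85 f'_c a b / f_y = 0.85 × 35.1 × 75.49 × 280 / 415 = 1519.6 mm².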